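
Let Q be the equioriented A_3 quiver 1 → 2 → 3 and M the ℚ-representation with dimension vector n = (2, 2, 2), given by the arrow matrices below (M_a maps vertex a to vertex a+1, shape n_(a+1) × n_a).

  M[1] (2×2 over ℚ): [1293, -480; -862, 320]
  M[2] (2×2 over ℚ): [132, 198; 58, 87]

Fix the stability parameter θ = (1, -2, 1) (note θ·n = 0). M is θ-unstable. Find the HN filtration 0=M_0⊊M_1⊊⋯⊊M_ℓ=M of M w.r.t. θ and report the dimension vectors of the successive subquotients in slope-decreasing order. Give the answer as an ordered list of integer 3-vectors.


Via rank(M_{q-1}∘⋯∘M_p): M ≅ I[1,1], I[1,2], I[2,3], I[3,3].
μ_θ-semistable layers: μ^(1)=1; μ^(2)=-1/2; μ^(3)=-2

((1, 0, 2); (1, 1, 0); (0, 1, 0))


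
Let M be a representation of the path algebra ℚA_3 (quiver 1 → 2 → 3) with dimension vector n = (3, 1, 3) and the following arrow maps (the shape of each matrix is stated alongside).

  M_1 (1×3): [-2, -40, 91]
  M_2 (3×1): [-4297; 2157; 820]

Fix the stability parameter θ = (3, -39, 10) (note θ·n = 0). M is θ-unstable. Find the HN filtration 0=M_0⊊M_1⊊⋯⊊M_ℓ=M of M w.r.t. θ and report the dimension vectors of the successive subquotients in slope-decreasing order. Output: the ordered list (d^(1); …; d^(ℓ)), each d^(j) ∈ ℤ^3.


Interval decomposition of M: I[1,1]^2, I[1,3], I[3,3]^2.
HN type (ℓ=3): μ^(1)=10; μ^(2)=3; μ^(3)=-18

((0, 0, 3); (2, 0, 0); (1, 1, 0))


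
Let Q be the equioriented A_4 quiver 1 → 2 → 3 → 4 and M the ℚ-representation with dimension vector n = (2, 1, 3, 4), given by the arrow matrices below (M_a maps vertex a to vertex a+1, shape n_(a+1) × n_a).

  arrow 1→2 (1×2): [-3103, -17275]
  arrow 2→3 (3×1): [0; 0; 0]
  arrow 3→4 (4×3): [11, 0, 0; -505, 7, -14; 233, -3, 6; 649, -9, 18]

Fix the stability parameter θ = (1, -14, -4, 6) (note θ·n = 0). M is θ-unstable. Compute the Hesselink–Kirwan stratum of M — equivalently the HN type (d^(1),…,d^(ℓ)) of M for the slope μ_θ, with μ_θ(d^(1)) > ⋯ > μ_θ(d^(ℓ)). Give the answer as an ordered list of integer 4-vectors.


Barcode: M ≅ I[1,1], I[1,2], I[3,3], I[3,4]^2, I[4,4]^2. HN layers by μ_θ (4 steps, strictly decreasing):
  μ^(1)=6; μ^(2)=1; μ^(3)=-4; μ^(4)=-13/2

((0, 0, 0, 4); (1, 0, 0, 0); (0, 0, 3, 0); (1, 1, 0, 0))


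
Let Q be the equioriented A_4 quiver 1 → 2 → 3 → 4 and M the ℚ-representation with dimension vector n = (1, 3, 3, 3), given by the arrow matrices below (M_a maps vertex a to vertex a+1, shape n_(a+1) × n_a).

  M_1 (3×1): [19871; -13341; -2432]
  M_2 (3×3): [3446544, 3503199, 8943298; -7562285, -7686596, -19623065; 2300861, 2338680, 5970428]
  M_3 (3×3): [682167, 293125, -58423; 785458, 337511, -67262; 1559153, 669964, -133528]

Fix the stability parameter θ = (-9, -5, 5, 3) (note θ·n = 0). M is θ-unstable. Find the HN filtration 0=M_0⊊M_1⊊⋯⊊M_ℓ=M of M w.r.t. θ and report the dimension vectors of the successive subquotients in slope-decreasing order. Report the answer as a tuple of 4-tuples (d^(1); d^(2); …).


Via rank(M_{q-1}∘⋯∘M_p): M ≅ I[1,4], I[2,4]^2.
μ_θ-semistable layers: μ^(1)=4; μ^(2)=-5; μ^(3)=-9

((0, 0, 3, 3); (0, 3, 0, 0); (1, 0, 0, 0))


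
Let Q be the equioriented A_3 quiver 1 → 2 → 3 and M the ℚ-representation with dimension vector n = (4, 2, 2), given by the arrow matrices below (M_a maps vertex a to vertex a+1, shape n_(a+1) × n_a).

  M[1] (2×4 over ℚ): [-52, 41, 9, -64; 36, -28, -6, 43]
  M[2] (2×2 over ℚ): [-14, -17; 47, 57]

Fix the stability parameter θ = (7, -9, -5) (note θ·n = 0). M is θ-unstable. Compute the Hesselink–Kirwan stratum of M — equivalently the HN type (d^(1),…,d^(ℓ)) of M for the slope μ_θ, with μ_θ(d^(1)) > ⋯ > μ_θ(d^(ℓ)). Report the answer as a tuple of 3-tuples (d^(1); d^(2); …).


Interval decomposition of M: I[1,1]^2, I[1,3]^2.
HN type (ℓ=2): μ^(1)=7; μ^(2)=-7/3

((2, 0, 0); (2, 2, 2))


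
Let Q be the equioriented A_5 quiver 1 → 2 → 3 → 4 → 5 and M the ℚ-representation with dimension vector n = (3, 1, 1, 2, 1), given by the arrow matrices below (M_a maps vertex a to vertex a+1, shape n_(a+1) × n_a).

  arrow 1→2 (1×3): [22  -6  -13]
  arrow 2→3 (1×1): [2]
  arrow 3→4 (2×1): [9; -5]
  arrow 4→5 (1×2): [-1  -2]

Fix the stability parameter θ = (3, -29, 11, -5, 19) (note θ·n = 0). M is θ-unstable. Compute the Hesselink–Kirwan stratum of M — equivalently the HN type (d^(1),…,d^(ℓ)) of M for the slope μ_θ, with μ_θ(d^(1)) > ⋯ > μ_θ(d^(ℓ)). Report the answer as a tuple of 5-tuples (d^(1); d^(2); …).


Barcode: M ≅ I[1,1]^2, I[1,5], I[4,4]. HN layers by μ_θ (4 steps, strictly decreasing):
  μ^(1)=19; μ^(2)=3; μ^(3)=-5; μ^(4)=-13

((0, 0, 0, 0, 1); (2, 0, 1, 1, 0); (0, 0, 0, 1, 0); (1, 1, 0, 0, 0))


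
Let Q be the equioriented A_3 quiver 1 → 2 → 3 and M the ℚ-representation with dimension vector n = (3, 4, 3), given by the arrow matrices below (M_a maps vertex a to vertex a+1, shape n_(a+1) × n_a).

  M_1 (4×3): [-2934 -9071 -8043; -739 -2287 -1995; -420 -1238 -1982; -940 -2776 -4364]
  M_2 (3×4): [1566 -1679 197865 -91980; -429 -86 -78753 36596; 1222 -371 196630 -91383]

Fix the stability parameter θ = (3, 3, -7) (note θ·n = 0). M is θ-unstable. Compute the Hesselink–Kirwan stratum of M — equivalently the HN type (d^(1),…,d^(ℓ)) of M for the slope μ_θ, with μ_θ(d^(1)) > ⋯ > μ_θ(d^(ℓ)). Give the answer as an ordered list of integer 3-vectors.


Barcode: M ≅ I[1,3]^3, I[2,2]. HN layers by μ_θ (2 steps, strictly decreasing):
  μ^(1)=3; μ^(2)=-1/3

((0, 1, 0); (3, 3, 3))


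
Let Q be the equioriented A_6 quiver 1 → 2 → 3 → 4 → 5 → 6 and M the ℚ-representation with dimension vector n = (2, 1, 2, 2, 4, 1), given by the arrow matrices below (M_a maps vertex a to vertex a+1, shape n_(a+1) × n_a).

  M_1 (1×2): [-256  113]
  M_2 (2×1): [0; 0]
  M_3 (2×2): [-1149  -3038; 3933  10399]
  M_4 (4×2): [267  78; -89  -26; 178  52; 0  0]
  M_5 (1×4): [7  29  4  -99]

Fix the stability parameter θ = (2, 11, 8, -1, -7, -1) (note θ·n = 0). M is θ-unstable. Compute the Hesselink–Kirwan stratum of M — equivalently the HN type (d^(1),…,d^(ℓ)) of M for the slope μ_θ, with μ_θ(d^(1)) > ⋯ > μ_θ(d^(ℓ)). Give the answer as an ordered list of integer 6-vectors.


Interval decomposition of M: I[1,1], I[1,2], I[3,4], I[3,5], I[5,5]^2, I[5,6].
HN type (ℓ=6): μ^(1)=11; μ^(2)=7/2; μ^(3)=2; μ^(4)=0; μ^(5)=-1; μ^(6)=-7

((0, 1, 0, 0, 0, 0); (0, 0, 1, 1, 0, 0); (2, 0, 0, 0, 0, 0); (0, 0, 1, 1, 1, 0); (0, 0, 0, 0, 0, 1); (0, 0, 0, 0, 3, 0))


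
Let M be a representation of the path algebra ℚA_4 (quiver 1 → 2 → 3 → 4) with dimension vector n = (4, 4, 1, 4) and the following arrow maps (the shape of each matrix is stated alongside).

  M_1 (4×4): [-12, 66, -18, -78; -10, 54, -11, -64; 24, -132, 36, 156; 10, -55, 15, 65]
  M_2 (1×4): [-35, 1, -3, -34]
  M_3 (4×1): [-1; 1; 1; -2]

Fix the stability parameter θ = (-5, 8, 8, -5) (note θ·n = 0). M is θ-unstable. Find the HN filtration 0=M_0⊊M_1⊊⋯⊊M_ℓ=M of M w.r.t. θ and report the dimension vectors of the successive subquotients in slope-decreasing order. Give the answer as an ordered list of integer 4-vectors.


Barcode: M ≅ I[1,1]^2, I[1,2], I[1,4], I[2,2]^2, I[4,4]^3. HN layers by μ_θ (3 steps, strictly decreasing):
  μ^(1)=8; μ^(2)=11/3; μ^(3)=-5

((0, 3, 0, 0); (0, 1, 1, 1); (4, 0, 0, 3))


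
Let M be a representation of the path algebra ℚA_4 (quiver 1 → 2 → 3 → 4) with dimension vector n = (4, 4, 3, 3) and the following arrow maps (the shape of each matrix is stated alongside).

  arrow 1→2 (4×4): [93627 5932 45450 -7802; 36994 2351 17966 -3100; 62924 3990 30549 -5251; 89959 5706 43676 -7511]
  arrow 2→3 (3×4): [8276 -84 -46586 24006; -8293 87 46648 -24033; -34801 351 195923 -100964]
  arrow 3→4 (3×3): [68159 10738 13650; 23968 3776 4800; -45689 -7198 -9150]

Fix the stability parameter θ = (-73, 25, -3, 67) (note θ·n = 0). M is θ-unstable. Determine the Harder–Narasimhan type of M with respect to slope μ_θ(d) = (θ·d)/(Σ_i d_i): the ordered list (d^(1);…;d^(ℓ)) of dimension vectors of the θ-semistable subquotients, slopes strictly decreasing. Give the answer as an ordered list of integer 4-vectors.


Interval decomposition of M: I[1,2]^2, I[1,3]^2, I[3,4], I[4,4]^2.
HN type (ℓ=5): μ^(1)=67; μ^(2)=25; μ^(3)=11; μ^(4)=-3; μ^(5)=-73

((0, 0, 0, 3); (0, 2, 0, 0); (0, 2, 2, 0); (0, 0, 1, 0); (4, 0, 0, 0))


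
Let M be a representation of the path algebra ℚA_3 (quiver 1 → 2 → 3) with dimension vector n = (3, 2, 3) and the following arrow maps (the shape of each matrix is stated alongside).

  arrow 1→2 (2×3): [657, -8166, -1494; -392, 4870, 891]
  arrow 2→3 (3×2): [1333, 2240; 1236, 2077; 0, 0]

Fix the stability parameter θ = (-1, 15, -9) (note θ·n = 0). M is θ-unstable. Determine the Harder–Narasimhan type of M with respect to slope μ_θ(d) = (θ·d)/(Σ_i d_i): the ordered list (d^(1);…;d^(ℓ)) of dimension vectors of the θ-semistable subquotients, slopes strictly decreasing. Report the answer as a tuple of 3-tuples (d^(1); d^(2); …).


Interval decomposition of M: I[1,1], I[1,3]^2, I[3,3].
HN type (ℓ=3): μ^(1)=3; μ^(2)=-1; μ^(3)=-9

((0, 2, 2); (3, 0, 0); (0, 0, 1))


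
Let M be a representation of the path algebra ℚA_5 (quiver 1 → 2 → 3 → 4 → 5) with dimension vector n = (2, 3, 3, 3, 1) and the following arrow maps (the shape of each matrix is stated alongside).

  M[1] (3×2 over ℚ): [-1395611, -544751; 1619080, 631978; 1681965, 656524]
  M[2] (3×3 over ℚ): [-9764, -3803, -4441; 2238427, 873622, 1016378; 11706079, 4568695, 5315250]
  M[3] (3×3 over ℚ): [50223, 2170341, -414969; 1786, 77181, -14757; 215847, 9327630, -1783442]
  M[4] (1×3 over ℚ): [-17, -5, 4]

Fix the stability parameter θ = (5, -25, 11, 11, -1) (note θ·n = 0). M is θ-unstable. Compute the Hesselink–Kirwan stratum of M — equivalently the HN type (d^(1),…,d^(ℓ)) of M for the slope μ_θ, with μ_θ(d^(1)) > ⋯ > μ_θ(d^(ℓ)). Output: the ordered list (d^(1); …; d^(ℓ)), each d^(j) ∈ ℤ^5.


Interval decomposition of M: I[1,4], I[1,5], I[2,3], I[4,4].
HN type (ℓ=4): μ^(1)=11; μ^(2)=7; μ^(3)=-10; μ^(4)=-25

((0, 0, 2, 2, 0); (0, 0, 1, 1, 1); (2, 2, 0, 0, 0); (0, 1, 0, 0, 0))


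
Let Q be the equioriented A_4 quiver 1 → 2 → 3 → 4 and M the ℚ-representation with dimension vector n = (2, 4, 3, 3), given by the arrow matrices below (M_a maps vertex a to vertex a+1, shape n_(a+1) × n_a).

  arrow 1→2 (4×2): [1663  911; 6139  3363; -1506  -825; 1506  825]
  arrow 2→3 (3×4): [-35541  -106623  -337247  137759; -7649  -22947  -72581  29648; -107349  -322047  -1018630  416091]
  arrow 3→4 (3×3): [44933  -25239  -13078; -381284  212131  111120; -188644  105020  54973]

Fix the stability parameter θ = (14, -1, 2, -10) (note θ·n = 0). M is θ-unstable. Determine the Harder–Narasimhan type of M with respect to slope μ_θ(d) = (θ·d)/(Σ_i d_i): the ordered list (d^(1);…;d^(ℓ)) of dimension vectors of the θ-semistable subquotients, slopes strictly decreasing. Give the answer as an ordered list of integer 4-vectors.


Via rank(M_{q-1}∘⋯∘M_p): M ≅ I[1,2], I[1,4], I[2,4]^2.
μ_θ-semistable layers: μ^(1)=13/2; μ^(2)=5/4; μ^(3)=-3

((1, 1, 0, 0); (1, 1, 1, 1); (0, 2, 2, 2))


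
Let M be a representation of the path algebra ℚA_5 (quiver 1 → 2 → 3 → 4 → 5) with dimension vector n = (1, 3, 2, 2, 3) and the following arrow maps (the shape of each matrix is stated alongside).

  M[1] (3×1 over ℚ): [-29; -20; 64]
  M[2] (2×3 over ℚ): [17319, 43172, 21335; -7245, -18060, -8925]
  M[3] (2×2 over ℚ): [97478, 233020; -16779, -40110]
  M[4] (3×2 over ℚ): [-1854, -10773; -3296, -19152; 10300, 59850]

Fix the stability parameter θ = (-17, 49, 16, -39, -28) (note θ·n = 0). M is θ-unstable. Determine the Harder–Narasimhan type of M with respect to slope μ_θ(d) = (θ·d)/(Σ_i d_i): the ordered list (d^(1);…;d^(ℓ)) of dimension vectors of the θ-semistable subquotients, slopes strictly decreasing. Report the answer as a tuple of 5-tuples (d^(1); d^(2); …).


Barcode: M ≅ I[1,5], I[2,2]^2, I[3,3], I[4,4], I[5,5]^2. HN layers by μ_θ (6 steps, strictly decreasing):
  μ^(1)=49; μ^(2)=16; μ^(3)=-1/2; μ^(4)=-17; μ^(5)=-28; μ^(6)=-39

((0, 2, 0, 0, 0); (0, 0, 1, 0, 0); (0, 1, 1, 1, 1); (1, 0, 0, 0, 0); (0, 0, 0, 0, 2); (0, 0, 0, 1, 0))


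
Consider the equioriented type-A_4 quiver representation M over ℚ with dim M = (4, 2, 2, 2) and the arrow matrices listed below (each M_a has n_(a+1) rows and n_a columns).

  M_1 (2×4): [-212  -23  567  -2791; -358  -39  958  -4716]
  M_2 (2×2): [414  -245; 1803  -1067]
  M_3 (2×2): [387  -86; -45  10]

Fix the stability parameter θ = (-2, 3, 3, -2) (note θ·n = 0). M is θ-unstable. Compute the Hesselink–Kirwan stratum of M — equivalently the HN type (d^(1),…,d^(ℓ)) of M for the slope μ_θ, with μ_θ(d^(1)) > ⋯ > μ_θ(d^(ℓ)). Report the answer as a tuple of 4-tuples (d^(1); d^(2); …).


Via rank(M_{q-1}∘⋯∘M_p): M ≅ I[1,1]^2, I[1,3], I[1,4], I[4,4].
μ_θ-semistable layers: μ^(1)=3; μ^(2)=4/3; μ^(3)=-2

((0, 1, 1, 0); (0, 1, 1, 1); (4, 0, 0, 1))


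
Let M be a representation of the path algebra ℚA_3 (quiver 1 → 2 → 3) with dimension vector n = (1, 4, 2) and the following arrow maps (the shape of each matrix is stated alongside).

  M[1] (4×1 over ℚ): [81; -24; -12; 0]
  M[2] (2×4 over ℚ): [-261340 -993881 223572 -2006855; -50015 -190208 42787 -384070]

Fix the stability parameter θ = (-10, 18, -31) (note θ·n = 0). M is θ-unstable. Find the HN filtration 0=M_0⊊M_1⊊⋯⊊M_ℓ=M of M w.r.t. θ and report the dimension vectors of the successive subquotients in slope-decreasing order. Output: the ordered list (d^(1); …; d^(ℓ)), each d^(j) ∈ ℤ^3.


Barcode: M ≅ I[1,3], I[2,2]^2, I[2,3]. HN layers by μ_θ (3 steps, strictly decreasing):
  μ^(1)=18; μ^(2)=-13/2; μ^(3)=-10

((0, 2, 0); (0, 2, 2); (1, 0, 0))


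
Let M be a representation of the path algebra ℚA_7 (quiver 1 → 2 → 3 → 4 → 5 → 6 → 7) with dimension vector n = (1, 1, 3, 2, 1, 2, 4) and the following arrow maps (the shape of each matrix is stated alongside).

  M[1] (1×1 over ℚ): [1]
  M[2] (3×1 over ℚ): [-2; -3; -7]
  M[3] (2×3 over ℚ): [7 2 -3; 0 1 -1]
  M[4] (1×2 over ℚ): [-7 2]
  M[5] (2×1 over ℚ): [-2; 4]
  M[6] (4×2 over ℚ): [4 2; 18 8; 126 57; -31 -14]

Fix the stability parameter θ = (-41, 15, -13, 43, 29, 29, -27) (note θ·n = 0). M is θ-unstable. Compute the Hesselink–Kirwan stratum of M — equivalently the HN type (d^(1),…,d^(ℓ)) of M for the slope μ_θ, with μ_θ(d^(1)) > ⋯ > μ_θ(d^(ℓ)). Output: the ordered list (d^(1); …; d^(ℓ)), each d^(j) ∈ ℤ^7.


Via rank(M_{q-1}∘⋯∘M_p): M ≅ I[1,7], I[3,3], I[3,4], I[6,7], I[7,7]^2.
μ_θ-semistable layers: μ^(1)=43; μ^(2)=37/2; μ^(3)=1; μ^(4)=-13; μ^(5)=-27; μ^(6)=-41

((0, 0, 0, 1, 0, 0, 0); (0, 0, 0, 1, 1, 1, 1); (0, 1, 1, 0, 0, 1, 1); (0, 0, 2, 0, 0, 0, 0); (0, 0, 0, 0, 0, 0, 2); (1, 0, 0, 0, 0, 0, 0))


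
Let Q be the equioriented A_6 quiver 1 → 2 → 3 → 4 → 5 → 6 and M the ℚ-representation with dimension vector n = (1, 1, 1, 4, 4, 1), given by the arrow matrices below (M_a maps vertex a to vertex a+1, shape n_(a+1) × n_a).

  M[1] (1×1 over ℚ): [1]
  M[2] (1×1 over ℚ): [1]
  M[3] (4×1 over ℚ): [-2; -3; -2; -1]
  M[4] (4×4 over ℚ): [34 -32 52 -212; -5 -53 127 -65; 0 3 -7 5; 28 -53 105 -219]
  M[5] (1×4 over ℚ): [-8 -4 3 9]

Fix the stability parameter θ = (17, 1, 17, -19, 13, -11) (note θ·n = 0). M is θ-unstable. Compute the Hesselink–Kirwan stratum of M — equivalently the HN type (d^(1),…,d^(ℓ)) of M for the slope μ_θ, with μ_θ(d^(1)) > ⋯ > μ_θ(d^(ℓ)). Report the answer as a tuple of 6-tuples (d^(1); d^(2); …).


Via rank(M_{q-1}∘⋯∘M_p): M ≅ I[1,5], I[4,4]^2, I[4,5], I[5,5], I[5,6].
μ_θ-semistable layers: μ^(1)=13; μ^(2)=4; μ^(3)=1; μ^(4)=-19

((0, 0, 0, 0, 3, 0); (1, 1, 1, 1, 0, 0); (0, 0, 0, 0, 1, 1); (0, 0, 0, 3, 0, 0))


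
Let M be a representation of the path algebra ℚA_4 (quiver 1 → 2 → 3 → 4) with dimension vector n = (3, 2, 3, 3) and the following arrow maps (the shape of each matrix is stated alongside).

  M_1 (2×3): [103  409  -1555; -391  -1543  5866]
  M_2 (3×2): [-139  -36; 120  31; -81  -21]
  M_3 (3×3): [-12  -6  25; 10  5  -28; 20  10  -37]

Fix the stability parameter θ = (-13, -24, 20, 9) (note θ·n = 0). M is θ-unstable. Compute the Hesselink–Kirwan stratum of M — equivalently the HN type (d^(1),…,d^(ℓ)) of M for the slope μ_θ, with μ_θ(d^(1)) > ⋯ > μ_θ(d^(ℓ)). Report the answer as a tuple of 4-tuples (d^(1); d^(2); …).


Interval decomposition of M: I[1,1], I[1,4]^2, I[3,3], I[4,4].
HN type (ℓ=5): μ^(1)=20; μ^(2)=29/2; μ^(3)=9; μ^(4)=-13; μ^(5)=-37/2

((0, 0, 1, 0); (0, 0, 2, 2); (0, 0, 0, 1); (1, 0, 0, 0); (2, 2, 0, 0))


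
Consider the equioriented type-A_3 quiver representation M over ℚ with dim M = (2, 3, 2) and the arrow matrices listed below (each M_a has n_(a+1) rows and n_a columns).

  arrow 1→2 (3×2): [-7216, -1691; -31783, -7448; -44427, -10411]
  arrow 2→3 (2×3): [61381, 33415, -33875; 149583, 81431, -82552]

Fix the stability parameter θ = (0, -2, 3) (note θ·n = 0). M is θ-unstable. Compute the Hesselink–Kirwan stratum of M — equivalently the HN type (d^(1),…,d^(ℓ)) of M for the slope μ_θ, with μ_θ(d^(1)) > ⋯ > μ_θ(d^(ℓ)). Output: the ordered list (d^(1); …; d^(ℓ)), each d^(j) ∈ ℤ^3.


Barcode: M ≅ I[1,3]^2, I[2,2]. HN layers by μ_θ (3 steps, strictly decreasing):
  μ^(1)=3; μ^(2)=-1; μ^(3)=-2

((0, 0, 2); (2, 2, 0); (0, 1, 0))


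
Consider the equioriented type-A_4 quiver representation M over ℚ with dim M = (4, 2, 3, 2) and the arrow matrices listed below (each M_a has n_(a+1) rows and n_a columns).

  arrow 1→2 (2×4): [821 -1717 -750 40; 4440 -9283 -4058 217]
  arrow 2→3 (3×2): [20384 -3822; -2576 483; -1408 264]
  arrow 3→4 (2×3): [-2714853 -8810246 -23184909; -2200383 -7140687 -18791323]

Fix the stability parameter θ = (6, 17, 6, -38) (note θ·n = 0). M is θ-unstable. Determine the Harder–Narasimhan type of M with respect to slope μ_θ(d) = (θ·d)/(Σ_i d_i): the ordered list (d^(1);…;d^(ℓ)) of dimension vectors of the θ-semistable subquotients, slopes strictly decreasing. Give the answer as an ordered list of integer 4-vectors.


Via rank(M_{q-1}∘⋯∘M_p): M ≅ I[1,1]^2, I[1,2], I[1,4], I[3,3], I[3,4].
μ_θ-semistable layers: μ^(1)=17; μ^(2)=6; μ^(3)=-9/4; μ^(4)=-16

((0, 1, 0, 0); (3, 0, 1, 0); (1, 1, 1, 1); (0, 0, 1, 1))


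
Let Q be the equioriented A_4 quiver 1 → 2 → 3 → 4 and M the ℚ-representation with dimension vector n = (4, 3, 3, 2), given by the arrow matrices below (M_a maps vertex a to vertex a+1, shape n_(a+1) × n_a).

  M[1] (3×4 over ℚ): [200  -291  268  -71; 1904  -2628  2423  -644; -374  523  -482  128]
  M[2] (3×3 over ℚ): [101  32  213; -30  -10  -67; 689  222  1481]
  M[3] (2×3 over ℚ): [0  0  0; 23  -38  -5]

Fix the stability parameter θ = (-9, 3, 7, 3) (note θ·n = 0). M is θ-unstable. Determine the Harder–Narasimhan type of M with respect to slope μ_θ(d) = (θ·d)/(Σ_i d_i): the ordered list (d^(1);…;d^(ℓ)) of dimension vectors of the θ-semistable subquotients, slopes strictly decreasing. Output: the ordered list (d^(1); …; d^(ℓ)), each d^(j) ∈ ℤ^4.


Via rank(M_{q-1}∘⋯∘M_p): M ≅ I[1,1], I[1,3]^2, I[1,4], I[4,4].
μ_θ-semistable layers: μ^(1)=7; μ^(2)=5; μ^(3)=3; μ^(4)=-9

((0, 0, 2, 0); (0, 0, 1, 1); (0, 3, 0, 1); (4, 0, 0, 0))


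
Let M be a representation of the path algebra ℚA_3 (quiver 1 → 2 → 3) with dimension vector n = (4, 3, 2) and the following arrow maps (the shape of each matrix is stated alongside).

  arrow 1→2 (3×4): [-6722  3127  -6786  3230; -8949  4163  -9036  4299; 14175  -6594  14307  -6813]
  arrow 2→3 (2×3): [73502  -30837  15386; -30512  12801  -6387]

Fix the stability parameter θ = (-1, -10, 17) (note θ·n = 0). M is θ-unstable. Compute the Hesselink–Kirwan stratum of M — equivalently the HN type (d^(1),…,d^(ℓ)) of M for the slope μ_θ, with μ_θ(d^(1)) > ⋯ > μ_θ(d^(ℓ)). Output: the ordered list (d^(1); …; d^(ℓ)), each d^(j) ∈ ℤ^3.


Barcode: M ≅ I[1,1], I[1,2], I[1,3]^2. HN layers by μ_θ (3 steps, strictly decreasing):
  μ^(1)=17; μ^(2)=-1; μ^(3)=-11/2

((0, 0, 2); (1, 0, 0); (3, 3, 0))


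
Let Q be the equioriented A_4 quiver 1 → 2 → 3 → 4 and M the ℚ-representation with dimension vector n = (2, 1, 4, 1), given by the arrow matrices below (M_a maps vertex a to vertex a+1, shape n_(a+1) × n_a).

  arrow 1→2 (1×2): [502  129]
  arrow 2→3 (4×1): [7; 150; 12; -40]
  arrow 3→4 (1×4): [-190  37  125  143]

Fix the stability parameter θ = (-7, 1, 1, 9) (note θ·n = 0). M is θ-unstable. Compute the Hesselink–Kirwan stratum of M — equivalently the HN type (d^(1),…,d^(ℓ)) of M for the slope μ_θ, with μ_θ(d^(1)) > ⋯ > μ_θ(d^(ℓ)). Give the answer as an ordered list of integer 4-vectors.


Via rank(M_{q-1}∘⋯∘M_p): M ≅ I[1,1], I[1,3], I[3,3]^2, I[3,4].
μ_θ-semistable layers: μ^(1)=9; μ^(2)=1; μ^(3)=-7

((0, 0, 0, 1); (0, 1, 4, 0); (2, 0, 0, 0))


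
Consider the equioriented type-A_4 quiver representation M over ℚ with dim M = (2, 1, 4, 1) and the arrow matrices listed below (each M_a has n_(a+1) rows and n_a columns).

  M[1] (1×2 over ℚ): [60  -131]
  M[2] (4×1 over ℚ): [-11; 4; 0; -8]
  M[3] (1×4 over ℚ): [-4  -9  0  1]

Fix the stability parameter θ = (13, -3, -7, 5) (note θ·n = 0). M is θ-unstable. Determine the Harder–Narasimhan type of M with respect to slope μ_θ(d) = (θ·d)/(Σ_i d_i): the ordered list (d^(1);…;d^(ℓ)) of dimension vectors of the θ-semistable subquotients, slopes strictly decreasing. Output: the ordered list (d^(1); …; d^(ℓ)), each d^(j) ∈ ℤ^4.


Via rank(M_{q-1}∘⋯∘M_p): M ≅ I[1,1], I[1,3], I[3,3]^2, I[3,4].
μ_θ-semistable layers: μ^(1)=13; μ^(2)=5; μ^(3)=1; μ^(4)=-7

((1, 0, 0, 0); (0, 0, 0, 1); (1, 1, 1, 0); (0, 0, 3, 0))


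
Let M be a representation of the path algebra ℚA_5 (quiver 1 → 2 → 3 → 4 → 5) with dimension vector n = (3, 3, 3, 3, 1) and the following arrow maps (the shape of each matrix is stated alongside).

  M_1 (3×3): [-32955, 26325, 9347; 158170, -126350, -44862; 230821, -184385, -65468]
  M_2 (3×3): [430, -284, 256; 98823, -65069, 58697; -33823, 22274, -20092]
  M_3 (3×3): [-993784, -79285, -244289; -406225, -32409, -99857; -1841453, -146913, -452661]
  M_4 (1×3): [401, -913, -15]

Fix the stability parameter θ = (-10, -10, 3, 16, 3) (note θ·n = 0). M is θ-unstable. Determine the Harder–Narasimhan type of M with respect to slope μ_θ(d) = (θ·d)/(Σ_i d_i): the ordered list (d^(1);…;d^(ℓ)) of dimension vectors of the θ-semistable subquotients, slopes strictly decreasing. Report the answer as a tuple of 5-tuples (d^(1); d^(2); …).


Via rank(M_{q-1}∘⋯∘M_p): M ≅ I[1,1], I[1,4], I[1,5], I[2,2], I[3,4].
μ_θ-semistable layers: μ^(1)=16; μ^(2)=19/2; μ^(3)=3; μ^(4)=-10

((0, 0, 0, 2, 0); (0, 0, 0, 1, 1); (0, 0, 3, 0, 0); (3, 3, 0, 0, 0))


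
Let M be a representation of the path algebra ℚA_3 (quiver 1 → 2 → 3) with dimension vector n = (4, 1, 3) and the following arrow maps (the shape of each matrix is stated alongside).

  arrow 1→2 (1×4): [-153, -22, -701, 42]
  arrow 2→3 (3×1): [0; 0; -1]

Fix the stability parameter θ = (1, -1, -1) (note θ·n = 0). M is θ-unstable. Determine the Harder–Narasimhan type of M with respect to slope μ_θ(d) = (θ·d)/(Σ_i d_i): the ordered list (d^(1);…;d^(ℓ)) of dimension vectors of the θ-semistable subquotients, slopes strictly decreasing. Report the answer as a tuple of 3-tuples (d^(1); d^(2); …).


Barcode: M ≅ I[1,1]^3, I[1,3], I[3,3]^2. HN layers by μ_θ (3 steps, strictly decreasing):
  μ^(1)=1; μ^(2)=-1/3; μ^(3)=-1

((3, 0, 0); (1, 1, 1); (0, 0, 2))


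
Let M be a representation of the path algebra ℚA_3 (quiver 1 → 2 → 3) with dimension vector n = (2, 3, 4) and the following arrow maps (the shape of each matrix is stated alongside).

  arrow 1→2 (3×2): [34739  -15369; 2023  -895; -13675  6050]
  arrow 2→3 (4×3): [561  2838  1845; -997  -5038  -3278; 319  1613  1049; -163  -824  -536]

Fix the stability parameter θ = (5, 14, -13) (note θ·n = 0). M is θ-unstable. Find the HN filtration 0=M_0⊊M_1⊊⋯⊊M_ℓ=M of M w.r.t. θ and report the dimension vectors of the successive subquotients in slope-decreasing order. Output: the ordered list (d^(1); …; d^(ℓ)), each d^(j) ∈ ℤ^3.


Interval decomposition of M: I[1,3]^2, I[2,3], I[3,3].
HN type (ℓ=3): μ^(1)=2; μ^(2)=1/2; μ^(3)=-13

((2, 2, 2); (0, 1, 1); (0, 0, 1))


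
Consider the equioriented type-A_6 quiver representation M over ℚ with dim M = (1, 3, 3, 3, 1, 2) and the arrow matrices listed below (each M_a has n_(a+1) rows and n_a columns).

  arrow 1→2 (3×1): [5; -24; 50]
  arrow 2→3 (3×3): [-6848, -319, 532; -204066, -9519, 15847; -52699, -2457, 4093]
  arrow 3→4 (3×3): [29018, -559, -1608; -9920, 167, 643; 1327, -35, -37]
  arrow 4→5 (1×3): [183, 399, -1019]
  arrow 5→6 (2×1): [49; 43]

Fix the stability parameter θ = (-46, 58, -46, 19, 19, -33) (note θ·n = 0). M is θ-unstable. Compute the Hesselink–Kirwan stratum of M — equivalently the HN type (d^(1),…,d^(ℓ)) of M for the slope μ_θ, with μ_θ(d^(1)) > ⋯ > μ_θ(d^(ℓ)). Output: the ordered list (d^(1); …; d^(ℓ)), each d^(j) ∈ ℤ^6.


Barcode: M ≅ I[1,4], I[2,4], I[2,6], I[6,6]. HN layers by μ_θ (5 steps, strictly decreasing):
  μ^(1)=19; μ^(2)=6; μ^(3)=17/5; μ^(4)=-33; μ^(5)=-46

((0, 0, 0, 2, 0, 0); (0, 2, 2, 0, 0, 0); (0, 1, 1, 1, 1, 1); (0, 0, 0, 0, 0, 1); (1, 0, 0, 0, 0, 0))


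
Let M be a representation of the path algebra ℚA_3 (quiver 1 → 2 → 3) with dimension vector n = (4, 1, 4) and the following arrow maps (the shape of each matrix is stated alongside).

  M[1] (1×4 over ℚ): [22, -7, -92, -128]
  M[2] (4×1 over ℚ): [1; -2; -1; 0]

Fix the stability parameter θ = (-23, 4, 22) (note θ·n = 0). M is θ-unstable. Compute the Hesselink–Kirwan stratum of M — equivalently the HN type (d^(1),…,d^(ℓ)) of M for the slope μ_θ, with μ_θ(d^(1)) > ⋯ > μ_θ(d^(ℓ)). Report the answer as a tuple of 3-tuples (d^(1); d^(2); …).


Via rank(M_{q-1}∘⋯∘M_p): M ≅ I[1,1]^3, I[1,3], I[3,3]^3.
μ_θ-semistable layers: μ^(1)=22; μ^(2)=4; μ^(3)=-23

((0, 0, 4); (0, 1, 0); (4, 0, 0))


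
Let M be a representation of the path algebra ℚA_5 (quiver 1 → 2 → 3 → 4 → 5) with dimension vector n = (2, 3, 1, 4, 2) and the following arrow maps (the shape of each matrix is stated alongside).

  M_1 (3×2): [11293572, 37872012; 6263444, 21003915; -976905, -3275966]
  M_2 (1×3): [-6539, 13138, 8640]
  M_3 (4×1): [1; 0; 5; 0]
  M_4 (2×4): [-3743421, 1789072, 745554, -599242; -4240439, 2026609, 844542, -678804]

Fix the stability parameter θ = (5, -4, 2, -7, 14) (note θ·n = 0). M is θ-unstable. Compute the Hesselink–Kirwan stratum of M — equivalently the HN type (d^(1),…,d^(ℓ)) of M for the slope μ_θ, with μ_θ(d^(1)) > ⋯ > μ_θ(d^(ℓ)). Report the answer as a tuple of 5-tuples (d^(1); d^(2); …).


Barcode: M ≅ I[1,2], I[1,5], I[2,2], I[4,4]^2, I[4,5]. HN layers by μ_θ (5 steps, strictly decreasing):
  μ^(1)=14; μ^(2)=1/2; μ^(3)=-1; μ^(4)=-4; μ^(5)=-7

((0, 0, 0, 0, 2); (1, 1, 0, 0, 0); (1, 1, 1, 1, 0); (0, 1, 0, 0, 0); (0, 0, 0, 3, 0))


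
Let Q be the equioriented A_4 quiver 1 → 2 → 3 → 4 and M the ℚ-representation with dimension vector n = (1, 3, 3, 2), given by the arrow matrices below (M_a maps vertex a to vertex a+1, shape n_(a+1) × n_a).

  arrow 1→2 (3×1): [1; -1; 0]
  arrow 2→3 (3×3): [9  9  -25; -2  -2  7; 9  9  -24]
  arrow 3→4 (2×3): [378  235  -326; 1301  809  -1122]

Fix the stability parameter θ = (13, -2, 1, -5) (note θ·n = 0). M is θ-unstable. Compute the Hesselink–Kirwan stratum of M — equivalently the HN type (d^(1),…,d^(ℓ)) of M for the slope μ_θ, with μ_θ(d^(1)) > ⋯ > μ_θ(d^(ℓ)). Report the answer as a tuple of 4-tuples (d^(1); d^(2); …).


Via rank(M_{q-1}∘⋯∘M_p): M ≅ I[1,2], I[2,4]^2, I[3,3].
μ_θ-semistable layers: μ^(1)=11/2; μ^(2)=1; μ^(3)=-2

((1, 1, 0, 0); (0, 0, 1, 0); (0, 2, 2, 2))


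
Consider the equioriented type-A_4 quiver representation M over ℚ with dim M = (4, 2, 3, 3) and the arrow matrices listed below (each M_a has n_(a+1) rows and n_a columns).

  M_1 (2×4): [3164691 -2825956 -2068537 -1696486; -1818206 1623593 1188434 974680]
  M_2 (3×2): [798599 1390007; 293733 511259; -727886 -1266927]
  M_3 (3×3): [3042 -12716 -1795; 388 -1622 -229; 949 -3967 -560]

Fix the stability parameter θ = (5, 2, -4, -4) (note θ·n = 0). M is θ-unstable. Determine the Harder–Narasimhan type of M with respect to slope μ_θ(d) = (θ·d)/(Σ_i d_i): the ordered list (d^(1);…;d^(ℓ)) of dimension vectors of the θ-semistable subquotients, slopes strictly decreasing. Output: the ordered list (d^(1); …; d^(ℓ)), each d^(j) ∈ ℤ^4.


Via rank(M_{q-1}∘⋯∘M_p): M ≅ I[1,1]^2, I[1,3], I[1,4], I[3,4], I[4,4].
μ_θ-semistable layers: μ^(1)=5; μ^(2)=1; μ^(3)=-1/4; μ^(4)=-4

((2, 0, 0, 0); (1, 1, 1, 0); (1, 1, 1, 1); (0, 0, 1, 2))


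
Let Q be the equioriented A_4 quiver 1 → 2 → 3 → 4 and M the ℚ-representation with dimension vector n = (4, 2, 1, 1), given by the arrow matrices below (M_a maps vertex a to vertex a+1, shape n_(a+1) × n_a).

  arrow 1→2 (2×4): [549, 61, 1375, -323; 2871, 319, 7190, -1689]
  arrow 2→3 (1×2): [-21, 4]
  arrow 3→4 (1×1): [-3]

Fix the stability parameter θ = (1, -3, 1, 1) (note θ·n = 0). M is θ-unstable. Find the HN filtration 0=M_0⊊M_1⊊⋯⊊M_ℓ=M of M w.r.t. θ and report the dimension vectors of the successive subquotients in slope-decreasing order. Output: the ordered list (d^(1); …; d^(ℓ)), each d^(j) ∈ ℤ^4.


Interval decomposition of M: I[1,1]^2, I[1,2], I[1,4].
HN type (ℓ=2): μ^(1)=1; μ^(2)=-1

((2, 0, 1, 1); (2, 2, 0, 0))


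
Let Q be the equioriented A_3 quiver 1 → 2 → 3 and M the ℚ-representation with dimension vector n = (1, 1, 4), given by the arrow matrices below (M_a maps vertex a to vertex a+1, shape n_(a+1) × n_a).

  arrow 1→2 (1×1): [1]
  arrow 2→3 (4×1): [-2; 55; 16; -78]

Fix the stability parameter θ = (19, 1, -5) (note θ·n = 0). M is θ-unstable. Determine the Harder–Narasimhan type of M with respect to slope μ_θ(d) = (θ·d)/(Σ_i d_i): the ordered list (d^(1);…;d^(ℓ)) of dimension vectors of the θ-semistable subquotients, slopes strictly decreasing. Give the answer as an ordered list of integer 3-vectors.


Interval decomposition of M: I[1,3], I[3,3]^3.
HN type (ℓ=2): μ^(1)=5; μ^(2)=-5

((1, 1, 1); (0, 0, 3))


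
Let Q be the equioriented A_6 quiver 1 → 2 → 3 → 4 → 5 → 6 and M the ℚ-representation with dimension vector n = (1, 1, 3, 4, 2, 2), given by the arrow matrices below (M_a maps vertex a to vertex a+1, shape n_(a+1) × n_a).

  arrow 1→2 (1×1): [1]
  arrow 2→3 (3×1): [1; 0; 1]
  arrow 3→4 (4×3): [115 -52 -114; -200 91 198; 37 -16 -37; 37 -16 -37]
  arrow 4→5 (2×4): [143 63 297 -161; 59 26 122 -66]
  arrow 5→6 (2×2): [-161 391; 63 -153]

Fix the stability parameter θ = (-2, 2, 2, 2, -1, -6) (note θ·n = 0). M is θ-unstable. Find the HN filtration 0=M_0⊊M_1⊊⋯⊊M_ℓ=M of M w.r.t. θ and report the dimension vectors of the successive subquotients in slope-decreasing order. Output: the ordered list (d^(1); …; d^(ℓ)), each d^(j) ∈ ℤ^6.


Barcode: M ≅ I[1,5], I[3,4], I[3,6], I[4,4], I[6,6]. HN layers by μ_θ (5 steps, strictly decreasing):
  μ^(1)=2; μ^(2)=5/4; μ^(3)=-3/4; μ^(4)=-2; μ^(5)=-6

((0, 0, 1, 2, 0, 0); (0, 1, 1, 1, 1, 0); (0, 0, 1, 1, 1, 1); (1, 0, 0, 0, 0, 0); (0, 0, 0, 0, 0, 1))


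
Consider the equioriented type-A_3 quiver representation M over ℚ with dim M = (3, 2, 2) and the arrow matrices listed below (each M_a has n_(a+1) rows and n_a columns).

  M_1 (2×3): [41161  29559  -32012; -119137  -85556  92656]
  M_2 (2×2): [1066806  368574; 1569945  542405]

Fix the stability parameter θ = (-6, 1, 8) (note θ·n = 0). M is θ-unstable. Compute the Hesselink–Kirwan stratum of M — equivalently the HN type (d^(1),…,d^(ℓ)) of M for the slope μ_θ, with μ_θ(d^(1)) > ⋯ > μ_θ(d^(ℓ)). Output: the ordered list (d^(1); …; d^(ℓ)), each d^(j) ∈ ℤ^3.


Interval decomposition of M: I[1,1], I[1,2], I[1,3], I[3,3].
HN type (ℓ=3): μ^(1)=8; μ^(2)=1; μ^(3)=-6

((0, 0, 2); (0, 2, 0); (3, 0, 0))


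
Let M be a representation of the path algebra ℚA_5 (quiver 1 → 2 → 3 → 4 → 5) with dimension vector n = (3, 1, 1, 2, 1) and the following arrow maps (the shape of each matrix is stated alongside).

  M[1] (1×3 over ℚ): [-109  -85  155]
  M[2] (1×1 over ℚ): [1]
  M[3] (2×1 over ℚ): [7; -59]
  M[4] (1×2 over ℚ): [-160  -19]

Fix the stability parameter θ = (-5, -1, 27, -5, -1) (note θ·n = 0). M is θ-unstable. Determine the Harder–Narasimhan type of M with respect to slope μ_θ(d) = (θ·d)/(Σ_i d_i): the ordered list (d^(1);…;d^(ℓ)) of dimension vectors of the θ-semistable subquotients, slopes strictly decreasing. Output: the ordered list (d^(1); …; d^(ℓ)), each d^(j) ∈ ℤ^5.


Via rank(M_{q-1}∘⋯∘M_p): M ≅ I[1,1]^2, I[1,5], I[4,4].
μ_θ-semistable layers: μ^(1)=7; μ^(2)=-1; μ^(3)=-5

((0, 0, 1, 1, 1); (0, 1, 0, 0, 0); (3, 0, 0, 1, 0))


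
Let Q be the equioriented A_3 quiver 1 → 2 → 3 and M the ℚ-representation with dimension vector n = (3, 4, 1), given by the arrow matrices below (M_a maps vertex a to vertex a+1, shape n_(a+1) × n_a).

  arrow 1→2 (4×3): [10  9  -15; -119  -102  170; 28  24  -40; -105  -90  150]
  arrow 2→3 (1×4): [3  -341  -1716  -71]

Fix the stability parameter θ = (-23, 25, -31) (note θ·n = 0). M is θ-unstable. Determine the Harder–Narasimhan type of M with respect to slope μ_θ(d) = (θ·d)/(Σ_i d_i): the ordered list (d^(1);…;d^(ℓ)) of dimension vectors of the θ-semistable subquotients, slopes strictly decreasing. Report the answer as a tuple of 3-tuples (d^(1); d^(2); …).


Barcode: M ≅ I[1,1], I[1,2], I[1,3], I[2,2]^2. HN layers by μ_θ (3 steps, strictly decreasing):
  μ^(1)=25; μ^(2)=-3; μ^(3)=-23

((0, 3, 0); (0, 1, 1); (3, 0, 0))


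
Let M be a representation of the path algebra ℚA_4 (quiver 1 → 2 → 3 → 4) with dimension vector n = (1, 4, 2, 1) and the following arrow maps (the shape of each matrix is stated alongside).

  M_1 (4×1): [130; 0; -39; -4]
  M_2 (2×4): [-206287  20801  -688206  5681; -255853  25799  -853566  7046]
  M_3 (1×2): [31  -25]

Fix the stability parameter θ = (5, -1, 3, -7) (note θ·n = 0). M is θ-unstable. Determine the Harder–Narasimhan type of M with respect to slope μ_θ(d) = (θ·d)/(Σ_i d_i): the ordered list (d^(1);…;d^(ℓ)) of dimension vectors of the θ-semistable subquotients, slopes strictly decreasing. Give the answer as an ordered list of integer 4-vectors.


Via rank(M_{q-1}∘⋯∘M_p): M ≅ I[1,2], I[2,2], I[2,3], I[2,4].
μ_θ-semistable layers: μ^(1)=3; μ^(2)=2; μ^(3)=-1; μ^(4)=-5/3

((0, 0, 1, 0); (1, 1, 0, 0); (0, 2, 0, 0); (0, 1, 1, 1))


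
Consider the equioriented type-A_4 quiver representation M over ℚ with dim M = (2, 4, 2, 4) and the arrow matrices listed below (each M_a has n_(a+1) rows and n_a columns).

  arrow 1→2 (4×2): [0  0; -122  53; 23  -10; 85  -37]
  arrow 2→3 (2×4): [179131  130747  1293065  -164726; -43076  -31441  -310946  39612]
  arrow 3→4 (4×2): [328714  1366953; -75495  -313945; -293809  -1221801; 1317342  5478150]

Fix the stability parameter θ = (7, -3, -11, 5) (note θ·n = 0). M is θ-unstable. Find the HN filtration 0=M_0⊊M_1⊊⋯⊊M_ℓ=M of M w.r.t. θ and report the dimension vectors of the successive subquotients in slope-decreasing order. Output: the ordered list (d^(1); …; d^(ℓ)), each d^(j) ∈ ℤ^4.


Via rank(M_{q-1}∘⋯∘M_p): M ≅ I[1,4]^2, I[2,2]^2, I[4,4]^2.
μ_θ-semistable layers: μ^(1)=5; μ^(2)=-7/3; μ^(3)=-3

((0, 0, 0, 4); (2, 2, 2, 0); (0, 2, 0, 0))


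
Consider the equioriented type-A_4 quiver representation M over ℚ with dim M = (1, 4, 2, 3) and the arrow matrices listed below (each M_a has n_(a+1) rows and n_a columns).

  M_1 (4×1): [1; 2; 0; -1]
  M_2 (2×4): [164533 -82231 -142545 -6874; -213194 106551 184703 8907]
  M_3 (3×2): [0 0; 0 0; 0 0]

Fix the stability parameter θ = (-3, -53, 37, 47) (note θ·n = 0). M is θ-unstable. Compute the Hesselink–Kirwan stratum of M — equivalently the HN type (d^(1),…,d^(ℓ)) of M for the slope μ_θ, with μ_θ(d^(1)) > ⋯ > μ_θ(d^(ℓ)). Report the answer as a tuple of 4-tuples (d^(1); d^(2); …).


Interval decomposition of M: I[1,3], I[2,2]^2, I[2,3], I[4,4]^3.
HN type (ℓ=4): μ^(1)=47; μ^(2)=37; μ^(3)=-28; μ^(4)=-53

((0, 0, 0, 3); (0, 0, 2, 0); (1, 1, 0, 0); (0, 3, 0, 0))


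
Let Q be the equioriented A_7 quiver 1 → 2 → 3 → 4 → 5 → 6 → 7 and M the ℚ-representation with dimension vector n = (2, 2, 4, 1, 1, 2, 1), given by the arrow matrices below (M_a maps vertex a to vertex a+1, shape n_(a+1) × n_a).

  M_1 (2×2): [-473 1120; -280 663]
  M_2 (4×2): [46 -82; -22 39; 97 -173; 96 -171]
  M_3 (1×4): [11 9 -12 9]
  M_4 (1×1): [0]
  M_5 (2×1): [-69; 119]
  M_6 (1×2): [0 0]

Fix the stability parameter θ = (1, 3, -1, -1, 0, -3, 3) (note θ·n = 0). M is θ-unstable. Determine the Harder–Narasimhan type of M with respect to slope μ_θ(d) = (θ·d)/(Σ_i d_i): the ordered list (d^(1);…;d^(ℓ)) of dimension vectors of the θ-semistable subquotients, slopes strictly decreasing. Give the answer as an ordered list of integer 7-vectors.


Via rank(M_{q-1}∘⋯∘M_p): M ≅ I[1,3], I[1,4], I[3,3]^2, I[5,6], I[6,6], I[7,7].
μ_θ-semistable layers: μ^(1)=3; μ^(2)=1; μ^(3)=1/2; μ^(4)=-1; μ^(5)=-3/2; μ^(6)=-3

((0, 0, 0, 0, 0, 0, 1); (1, 1, 1, 0, 0, 0, 0); (1, 1, 1, 1, 0, 0, 0); (0, 0, 2, 0, 0, 0, 0); (0, 0, 0, 0, 1, 1, 0); (0, 0, 0, 0, 0, 1, 0))


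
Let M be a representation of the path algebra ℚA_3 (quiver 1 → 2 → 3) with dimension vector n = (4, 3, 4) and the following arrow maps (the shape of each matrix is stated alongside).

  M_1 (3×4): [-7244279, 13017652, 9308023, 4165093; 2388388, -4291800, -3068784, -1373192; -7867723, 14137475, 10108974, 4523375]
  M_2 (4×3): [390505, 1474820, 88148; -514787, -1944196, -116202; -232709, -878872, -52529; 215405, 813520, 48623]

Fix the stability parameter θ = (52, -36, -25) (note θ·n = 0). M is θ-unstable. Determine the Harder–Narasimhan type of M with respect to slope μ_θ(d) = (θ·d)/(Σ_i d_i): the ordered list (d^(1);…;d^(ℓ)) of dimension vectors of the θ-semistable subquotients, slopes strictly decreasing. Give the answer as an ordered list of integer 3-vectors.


Via rank(M_{q-1}∘⋯∘M_p): M ≅ I[1,1], I[1,2], I[1,3]^2, I[3,3]^2.
μ_θ-semistable layers: μ^(1)=52; μ^(2)=8; μ^(3)=-3; μ^(4)=-25

((1, 0, 0); (1, 1, 0); (2, 2, 2); (0, 0, 2))


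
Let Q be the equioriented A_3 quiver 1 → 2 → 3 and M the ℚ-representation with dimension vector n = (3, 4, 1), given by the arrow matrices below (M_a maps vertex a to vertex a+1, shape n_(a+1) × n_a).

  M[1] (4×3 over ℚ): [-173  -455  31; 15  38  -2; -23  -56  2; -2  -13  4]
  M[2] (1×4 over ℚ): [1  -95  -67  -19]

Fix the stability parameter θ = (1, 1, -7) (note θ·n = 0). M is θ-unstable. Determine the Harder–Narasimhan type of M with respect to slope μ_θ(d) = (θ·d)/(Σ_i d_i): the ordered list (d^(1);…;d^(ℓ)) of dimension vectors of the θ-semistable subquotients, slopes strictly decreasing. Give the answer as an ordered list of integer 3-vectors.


Interval decomposition of M: I[1,2]^2, I[1,3], I[2,2].
HN type (ℓ=2): μ^(1)=1; μ^(2)=-5/3

((2, 3, 0); (1, 1, 1))
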